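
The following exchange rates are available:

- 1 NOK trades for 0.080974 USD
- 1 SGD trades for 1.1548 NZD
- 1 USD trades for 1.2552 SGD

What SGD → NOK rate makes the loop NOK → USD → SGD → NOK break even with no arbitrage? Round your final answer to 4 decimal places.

Known legs of the cycle: 0.080974 × 1.2552 = 0.1016385648
For no arbitrage the full-cycle product must be 1, so the missing rate is 1 / 0.1016385648 ≈ 9.838785.

9.8388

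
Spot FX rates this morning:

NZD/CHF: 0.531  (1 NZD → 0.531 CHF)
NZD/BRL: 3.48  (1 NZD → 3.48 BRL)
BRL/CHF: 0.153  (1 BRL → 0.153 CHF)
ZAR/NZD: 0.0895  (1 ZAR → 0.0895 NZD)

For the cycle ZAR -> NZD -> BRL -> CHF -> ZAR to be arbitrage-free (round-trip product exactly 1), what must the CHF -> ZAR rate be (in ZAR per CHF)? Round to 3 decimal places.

Known legs of the cycle: 0.0895 × 3.48 × 0.153 = 0.04765338
For no arbitrage the full-cycle product must be 1, so the missing rate is 1 / 0.04765338 ≈ 20.98487.

20.985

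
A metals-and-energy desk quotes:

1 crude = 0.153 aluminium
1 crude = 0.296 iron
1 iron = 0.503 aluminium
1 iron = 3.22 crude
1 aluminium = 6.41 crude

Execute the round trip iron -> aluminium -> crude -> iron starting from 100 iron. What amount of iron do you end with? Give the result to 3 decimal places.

100 iron × 0.503 = 50.3 aluminium
50.3 aluminium × 6.41 = 322.423 crude
322.423 crude × 0.296 = 95.437208 iron

95.437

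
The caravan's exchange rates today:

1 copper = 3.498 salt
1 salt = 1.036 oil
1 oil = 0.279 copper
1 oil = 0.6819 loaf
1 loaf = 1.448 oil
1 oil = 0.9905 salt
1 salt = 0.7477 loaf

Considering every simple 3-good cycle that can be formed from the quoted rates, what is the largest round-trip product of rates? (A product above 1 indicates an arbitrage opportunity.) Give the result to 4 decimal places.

1.0724

salt→loaf→oil→salt: 0.7477 × 1.448 × 0.9905 = 1.07238
copper→salt→oil→copper: 3.498 × 1.036 × 0.279 = 1.01108
Maximum is salt→loaf→oil→salt at 1.0724; arbitrage exists.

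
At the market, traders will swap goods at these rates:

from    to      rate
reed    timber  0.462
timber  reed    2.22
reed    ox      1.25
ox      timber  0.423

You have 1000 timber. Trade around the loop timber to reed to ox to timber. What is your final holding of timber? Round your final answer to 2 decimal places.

1173.83

1000 timber × 2.22 = 2220 reed
2220 reed × 1.25 = 2775 ox
2775 ox × 0.423 = 1173.825 timber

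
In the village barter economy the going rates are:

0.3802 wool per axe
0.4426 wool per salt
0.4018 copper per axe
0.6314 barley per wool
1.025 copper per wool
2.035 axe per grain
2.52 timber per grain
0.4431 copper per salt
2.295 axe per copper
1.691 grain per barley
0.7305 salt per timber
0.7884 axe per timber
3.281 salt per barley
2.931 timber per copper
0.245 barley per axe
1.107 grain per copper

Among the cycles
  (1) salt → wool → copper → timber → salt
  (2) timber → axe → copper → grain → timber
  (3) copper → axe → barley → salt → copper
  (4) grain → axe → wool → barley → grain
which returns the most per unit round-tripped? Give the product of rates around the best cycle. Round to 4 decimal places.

0.9713

(1) 0.4426 × 1.025 × 2.931 × 0.7305 = 0.97134
(2) 0.7884 × 0.4018 × 1.107 × 2.52 = 0.88370
(3) 2.295 × 0.245 × 3.281 × 0.4431 = 0.81744
(4) 2.035 × 0.3802 × 0.6314 × 1.691 = 0.82608
Highest is cycle (1) at 0.9713 (≤1, no arbitrage).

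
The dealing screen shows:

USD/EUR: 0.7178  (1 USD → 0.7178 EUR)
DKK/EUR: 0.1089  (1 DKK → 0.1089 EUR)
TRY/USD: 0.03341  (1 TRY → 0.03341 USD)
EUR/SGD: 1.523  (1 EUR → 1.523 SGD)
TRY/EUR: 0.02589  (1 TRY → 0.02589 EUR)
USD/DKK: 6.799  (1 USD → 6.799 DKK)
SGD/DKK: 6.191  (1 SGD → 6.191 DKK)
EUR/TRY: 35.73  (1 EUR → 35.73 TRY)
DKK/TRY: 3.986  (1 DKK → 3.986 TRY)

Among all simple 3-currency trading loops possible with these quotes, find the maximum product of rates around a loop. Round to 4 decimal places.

EUR→SGD→DKK→EUR: 1.523 × 6.191 × 0.1089 = 1.02681
TRY→USD→DKK→TRY: 0.03341 × 6.799 × 3.986 = 0.90544
EUR→TRY→USD→EUR: 35.73 × 0.03341 × 0.7178 = 0.85687
Maximum is EUR→SGD→DKK→EUR at 1.0268; arbitrage exists.

1.0268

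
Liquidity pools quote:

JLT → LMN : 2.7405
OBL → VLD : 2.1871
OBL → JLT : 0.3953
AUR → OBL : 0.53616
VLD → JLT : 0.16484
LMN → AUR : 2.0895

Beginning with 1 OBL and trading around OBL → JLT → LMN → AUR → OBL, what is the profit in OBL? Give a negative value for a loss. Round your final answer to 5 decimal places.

1 OBL × 0.3953 = 0.3953 JLT
0.3953 JLT × 2.7405 = 1.08331965 LMN
1.08331965 LMN × 2.0895 = 2.263596408675 AUR
2.263596408675 AUR × 0.53616 = 1.213649850475188 OBL
Net change: 1.213649850475188 − 1 = 0.213649850475188 OBL

0.21365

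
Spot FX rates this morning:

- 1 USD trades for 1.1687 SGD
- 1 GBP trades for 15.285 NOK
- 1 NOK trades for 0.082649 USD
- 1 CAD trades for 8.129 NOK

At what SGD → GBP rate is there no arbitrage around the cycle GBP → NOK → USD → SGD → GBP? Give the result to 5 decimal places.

Known legs of the cycle: 15.285 × 0.082649 × 1.1687 = 1.4764069820955
For no arbitrage the full-cycle product must be 1, so the missing rate is 1 / 1.4764069820955 ≈ 0.6773200.

0.67732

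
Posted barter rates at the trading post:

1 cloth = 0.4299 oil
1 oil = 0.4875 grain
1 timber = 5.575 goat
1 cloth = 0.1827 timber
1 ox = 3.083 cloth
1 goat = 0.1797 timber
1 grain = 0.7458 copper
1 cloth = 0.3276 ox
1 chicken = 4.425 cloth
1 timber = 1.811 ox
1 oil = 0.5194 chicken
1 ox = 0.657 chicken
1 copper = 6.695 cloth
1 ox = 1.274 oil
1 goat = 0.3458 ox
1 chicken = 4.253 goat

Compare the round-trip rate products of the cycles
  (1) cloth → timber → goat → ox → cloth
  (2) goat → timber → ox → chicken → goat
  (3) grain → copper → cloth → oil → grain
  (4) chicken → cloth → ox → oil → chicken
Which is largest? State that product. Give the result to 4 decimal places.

(1) 0.1827 × 5.575 × 0.3458 × 3.083 = 1.08588
(2) 0.1797 × 1.811 × 0.657 × 4.253 = 0.90934
(3) 0.7458 × 6.695 × 0.4299 × 0.4875 = 1.04644
(4) 4.425 × 0.3276 × 1.274 × 0.5194 = 0.95924
Highest is cycle (1) at 1.0859 (>1, arbitrage).

1.0859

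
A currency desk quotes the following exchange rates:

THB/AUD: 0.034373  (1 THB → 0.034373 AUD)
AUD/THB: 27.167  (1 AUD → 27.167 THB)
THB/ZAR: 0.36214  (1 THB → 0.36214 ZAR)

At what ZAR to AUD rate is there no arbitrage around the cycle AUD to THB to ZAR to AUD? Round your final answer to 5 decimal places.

Known legs of the cycle: 27.167 × 0.36214 = 9.83825738
For no arbitrage the full-cycle product must be 1, so the missing rate is 1 / 9.83825738 ≈ 0.1016440.

0.10164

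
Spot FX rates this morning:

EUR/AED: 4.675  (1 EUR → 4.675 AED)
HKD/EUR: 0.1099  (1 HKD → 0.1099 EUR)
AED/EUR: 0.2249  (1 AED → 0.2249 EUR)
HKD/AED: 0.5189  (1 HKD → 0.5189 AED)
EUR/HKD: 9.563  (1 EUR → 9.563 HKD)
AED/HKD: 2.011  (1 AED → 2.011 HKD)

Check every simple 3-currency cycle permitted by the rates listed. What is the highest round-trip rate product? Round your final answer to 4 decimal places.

EUR→HKD→AED→EUR: 9.563 × 0.5189 × 0.2249 = 1.11601
EUR→AED→HKD→EUR: 4.675 × 2.011 × 0.1099 = 1.03322
Maximum is EUR→HKD→AED→EUR at 1.1160; arbitrage exists.

1.1160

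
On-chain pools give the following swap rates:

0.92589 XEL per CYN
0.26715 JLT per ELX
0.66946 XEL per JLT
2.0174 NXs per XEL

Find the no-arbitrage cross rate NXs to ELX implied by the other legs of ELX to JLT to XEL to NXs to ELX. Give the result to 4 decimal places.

Known legs of the cycle: 0.26715 × 0.66946 × 2.0174 = 0.3608044025586
For no arbitrage the full-cycle product must be 1, so the missing rate is 1 / 0.3608044025586 ≈ 2.771585.

2.7716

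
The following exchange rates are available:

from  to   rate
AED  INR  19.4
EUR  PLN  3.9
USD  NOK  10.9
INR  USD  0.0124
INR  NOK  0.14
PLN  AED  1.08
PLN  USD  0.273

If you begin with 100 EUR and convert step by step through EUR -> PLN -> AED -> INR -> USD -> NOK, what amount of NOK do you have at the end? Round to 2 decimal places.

100 EUR × 3.9 = 390 PLN
390 PLN × 1.08 = 421.2 AED
421.2 AED × 19.4 = 8171.28 INR
8171.28 INR × 0.0124 = 101.323872 USD
101.323872 USD × 10.9 = 1104.4302048 NOK

1104.43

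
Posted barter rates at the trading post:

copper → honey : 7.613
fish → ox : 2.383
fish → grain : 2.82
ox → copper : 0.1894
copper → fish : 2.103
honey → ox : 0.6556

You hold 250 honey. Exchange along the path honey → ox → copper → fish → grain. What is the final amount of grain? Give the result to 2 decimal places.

184.10

250 honey × 0.6556 = 163.9 ox
163.9 ox × 0.1894 = 31.04266 copper
31.04266 copper × 2.103 = 65.28271398 fish
65.28271398 fish × 2.82 = 184.0972534236 grain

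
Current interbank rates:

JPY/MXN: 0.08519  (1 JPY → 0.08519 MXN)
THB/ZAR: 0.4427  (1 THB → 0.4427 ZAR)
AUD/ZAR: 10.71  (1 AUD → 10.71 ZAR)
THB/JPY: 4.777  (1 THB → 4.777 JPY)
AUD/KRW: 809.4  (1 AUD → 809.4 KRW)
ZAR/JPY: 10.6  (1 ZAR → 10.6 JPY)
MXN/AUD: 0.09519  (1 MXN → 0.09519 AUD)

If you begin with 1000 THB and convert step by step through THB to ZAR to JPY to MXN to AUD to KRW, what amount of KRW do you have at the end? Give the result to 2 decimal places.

1000 THB × 0.4427 = 442.7 ZAR
442.7 ZAR × 10.6 = 4692.62 JPY
4692.62 JPY × 0.08519 = 399.7642978 MXN
399.7642978 MXN × 0.09519 = 38.053563507582 AUD
38.053563507582 AUD × 809.4 = 30800.5543030368708 KRW

30800.55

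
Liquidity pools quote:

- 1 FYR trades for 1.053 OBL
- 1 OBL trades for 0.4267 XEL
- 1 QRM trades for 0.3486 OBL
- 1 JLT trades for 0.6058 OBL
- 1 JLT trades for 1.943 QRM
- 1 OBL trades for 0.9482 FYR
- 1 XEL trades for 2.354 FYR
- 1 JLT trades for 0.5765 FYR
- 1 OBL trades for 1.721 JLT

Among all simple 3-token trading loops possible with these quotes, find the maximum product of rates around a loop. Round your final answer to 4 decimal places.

QRM→OBL→JLT→QRM: 0.3486 × 1.721 × 1.943 = 1.16568
XEL→FYR→OBL→XEL: 2.354 × 1.053 × 0.4267 = 1.05769
FYR→OBL→JLT→FYR: 1.053 × 1.721 × 0.5765 = 1.04474
Maximum is QRM→OBL→JLT→QRM at 1.1657; arbitrage exists.

1.1657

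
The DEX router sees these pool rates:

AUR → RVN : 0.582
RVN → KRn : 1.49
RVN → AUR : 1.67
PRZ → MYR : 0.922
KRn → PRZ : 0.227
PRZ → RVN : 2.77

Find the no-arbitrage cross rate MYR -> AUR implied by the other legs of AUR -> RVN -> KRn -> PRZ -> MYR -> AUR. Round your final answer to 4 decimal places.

Known legs of the cycle: 0.582 × 1.49 × 0.227 × 0.922 = 0.18149557092
For no arbitrage the full-cycle product must be 1, so the missing rate is 1 / 0.18149557092 ≈ 5.509776.

5.5098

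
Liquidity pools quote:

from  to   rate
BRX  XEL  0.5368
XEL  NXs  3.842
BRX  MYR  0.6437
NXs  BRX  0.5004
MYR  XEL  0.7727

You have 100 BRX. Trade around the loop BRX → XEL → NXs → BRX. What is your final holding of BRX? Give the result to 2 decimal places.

103.20

100 BRX × 0.5368 = 53.68 XEL
53.68 XEL × 3.842 = 206.23856 NXs
206.23856 NXs × 0.5004 = 103.201775424 BRX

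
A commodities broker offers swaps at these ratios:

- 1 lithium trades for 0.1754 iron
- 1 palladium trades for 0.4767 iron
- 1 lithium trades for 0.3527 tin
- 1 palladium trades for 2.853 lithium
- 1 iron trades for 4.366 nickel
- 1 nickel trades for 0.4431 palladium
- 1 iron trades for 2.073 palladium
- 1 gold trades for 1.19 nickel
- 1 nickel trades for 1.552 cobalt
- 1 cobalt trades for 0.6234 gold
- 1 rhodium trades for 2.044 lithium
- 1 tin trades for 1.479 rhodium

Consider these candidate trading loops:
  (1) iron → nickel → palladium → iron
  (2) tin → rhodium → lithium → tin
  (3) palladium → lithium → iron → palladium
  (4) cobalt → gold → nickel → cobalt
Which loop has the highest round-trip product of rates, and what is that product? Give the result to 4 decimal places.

(1) 4.366 × 0.4431 × 0.4767 = 0.92221
(2) 1.479 × 2.044 × 0.3527 = 1.06624
(3) 2.853 × 0.1754 × 2.073 = 1.03736
(4) 0.6234 × 1.19 × 1.552 = 1.15134
Highest is cycle (4) at 1.1513 (>1, arbitrage).

1.1513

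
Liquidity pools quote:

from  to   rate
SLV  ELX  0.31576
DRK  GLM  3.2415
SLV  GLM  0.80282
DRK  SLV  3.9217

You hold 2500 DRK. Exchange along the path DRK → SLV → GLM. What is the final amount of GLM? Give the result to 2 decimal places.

7871.05

2500 DRK × 3.9217 = 9804.25 SLV
9804.25 SLV × 0.80282 = 7871.047985 GLM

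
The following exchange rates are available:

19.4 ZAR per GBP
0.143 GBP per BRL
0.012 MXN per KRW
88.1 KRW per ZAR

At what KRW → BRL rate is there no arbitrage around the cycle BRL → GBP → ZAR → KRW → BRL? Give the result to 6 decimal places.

0.004092

Known legs of the cycle: 0.143 × 19.4 × 88.1 = 244.40702
For no arbitrage the full-cycle product must be 1, so the missing rate is 1 / 244.40702 ≈ 0.00409154.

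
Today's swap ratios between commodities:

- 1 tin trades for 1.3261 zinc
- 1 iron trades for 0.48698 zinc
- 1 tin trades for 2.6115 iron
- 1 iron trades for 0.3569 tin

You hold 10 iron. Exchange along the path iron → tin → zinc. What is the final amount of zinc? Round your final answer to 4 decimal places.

10 iron × 0.3569 = 3.569 tin
3.569 tin × 1.3261 = 4.7328509 zinc

4.7329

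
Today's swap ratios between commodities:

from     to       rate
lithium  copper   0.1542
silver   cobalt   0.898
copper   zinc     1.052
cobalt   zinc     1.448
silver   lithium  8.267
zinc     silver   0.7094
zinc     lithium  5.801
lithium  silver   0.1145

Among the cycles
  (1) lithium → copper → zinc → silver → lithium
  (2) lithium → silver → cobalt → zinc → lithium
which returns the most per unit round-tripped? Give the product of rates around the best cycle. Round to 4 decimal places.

0.9513

(1) 0.1542 × 1.052 × 0.7094 × 8.267 = 0.95135
(2) 0.1145 × 0.898 × 1.448 × 5.801 = 0.86368
Highest is cycle (1) at 0.9513 (≤1, no arbitrage).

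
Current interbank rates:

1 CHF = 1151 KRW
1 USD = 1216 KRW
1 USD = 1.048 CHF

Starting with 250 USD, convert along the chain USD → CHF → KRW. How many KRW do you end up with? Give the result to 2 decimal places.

301562.00

250 USD × 1.048 = 262 CHF
262 CHF × 1151 = 301562 KRW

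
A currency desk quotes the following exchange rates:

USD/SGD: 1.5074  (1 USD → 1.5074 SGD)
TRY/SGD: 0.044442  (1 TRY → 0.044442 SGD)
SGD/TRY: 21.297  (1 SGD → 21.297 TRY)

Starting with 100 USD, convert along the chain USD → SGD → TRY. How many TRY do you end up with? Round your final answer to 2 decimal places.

3210.31

100 USD × 1.5074 = 150.74 SGD
150.74 SGD × 21.297 = 3210.30978 TRY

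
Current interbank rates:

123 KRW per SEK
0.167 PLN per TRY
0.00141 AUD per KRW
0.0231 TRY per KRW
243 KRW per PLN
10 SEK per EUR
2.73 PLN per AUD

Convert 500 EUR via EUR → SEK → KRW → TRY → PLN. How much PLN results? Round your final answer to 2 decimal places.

500 EUR × 10 = 5000 SEK
5000 SEK × 123 = 615000 KRW
615000 KRW × 0.0231 = 14206.5 TRY
14206.5 TRY × 0.167 = 2372.4855 PLN

2372.49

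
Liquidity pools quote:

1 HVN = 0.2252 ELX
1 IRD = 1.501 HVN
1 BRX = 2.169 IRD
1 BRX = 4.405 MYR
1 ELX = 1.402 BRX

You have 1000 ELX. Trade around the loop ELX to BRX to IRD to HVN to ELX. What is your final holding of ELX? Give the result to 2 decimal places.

1000 ELX × 1.402 = 1402 BRX
1402 BRX × 2.169 = 3040.938 IRD
3040.938 IRD × 1.501 = 4564.447938 HVN
4564.447938 HVN × 0.2252 = 1027.9136756376 ELX

1027.91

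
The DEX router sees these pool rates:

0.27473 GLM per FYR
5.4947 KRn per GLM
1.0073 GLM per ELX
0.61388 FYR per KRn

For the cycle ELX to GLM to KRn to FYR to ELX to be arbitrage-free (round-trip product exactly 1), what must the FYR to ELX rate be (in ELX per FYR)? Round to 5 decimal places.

Known legs of the cycle: 1.0073 × 5.4947 × 0.61388 = 3.3977099669828
For no arbitrage the full-cycle product must be 1, so the missing rate is 1 / 3.3977099669828 ≈ 0.2943159.

0.29432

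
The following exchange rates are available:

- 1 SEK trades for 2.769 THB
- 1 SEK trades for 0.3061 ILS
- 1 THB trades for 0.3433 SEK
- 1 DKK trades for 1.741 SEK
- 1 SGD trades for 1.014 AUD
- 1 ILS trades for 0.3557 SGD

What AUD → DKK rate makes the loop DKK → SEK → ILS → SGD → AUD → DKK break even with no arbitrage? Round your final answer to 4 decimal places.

Known legs of the cycle: 1.741 × 0.3061 × 0.3557 × 1.014 = 0.19221351508398
For no arbitrage the full-cycle product must be 1, so the missing rate is 1 / 0.19221351508398 ≈ 5.202548.

5.2025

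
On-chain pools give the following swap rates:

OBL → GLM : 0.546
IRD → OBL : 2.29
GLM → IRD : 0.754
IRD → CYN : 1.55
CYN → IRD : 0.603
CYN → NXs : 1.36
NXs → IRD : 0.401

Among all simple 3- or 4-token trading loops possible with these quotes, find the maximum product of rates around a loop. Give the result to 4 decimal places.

OBL→GLM→IRD→OBL: 0.546 × 0.754 × 2.29 = 0.94276
CYN→NXs→IRD→CYN: 1.36 × 0.401 × 1.55 = 0.84531
Maximum is OBL→GLM→IRD→OBL at 0.9428; no arbitrage — every cycle loses value.

0.9428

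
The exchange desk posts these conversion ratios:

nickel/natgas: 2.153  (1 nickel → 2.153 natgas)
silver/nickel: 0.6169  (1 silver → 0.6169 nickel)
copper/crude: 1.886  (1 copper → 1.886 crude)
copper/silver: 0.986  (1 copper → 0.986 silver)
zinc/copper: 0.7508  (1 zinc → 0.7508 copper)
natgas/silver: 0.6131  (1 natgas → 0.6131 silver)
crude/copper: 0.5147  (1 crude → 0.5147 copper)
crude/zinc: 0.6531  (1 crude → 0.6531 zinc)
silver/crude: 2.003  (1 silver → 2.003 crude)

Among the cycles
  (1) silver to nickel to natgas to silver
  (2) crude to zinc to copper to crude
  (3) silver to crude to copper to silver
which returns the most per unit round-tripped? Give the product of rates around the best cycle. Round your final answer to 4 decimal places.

1.0165

(1) 0.6169 × 2.153 × 0.6131 = 0.81431
(2) 0.6531 × 0.7508 × 1.886 = 0.92480
(3) 2.003 × 0.5147 × 0.986 = 1.01651
Highest is cycle (3) at 1.0165 (>1, arbitrage).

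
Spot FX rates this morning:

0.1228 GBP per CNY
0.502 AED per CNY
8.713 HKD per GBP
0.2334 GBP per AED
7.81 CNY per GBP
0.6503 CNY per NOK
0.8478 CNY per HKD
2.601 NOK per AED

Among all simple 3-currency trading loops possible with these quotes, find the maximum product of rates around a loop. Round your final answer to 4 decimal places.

0.9151

GBP→CNY→AED→GBP: 7.81 × 0.502 × 0.2334 = 0.91507
GBP→HKD→CNY→GBP: 8.713 × 0.8478 × 0.1228 = 0.90711
AED→NOK→CNY→AED: 2.601 × 0.6503 × 0.502 = 0.84910
Maximum is GBP→CNY→AED→GBP at 0.9151; no arbitrage — every cycle loses value.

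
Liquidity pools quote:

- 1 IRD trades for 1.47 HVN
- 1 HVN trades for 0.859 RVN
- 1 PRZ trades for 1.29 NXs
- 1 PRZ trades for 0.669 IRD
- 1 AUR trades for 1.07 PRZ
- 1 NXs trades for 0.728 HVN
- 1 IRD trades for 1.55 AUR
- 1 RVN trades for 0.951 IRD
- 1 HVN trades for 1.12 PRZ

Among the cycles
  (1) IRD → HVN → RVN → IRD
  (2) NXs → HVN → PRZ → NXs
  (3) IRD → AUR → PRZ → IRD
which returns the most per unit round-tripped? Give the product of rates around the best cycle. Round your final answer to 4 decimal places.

(1) 1.47 × 0.859 × 0.951 = 1.20086
(2) 0.728 × 1.12 × 1.29 = 1.05181
(3) 1.55 × 1.07 × 0.669 = 1.10954
Highest is cycle (1) at 1.2009 (>1, arbitrage).

1.2009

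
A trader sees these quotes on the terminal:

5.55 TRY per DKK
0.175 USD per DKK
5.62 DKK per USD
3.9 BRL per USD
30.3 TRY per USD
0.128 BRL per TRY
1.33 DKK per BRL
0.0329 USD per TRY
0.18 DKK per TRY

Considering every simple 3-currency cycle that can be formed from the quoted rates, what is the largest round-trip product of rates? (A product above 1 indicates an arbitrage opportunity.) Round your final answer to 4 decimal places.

DKK→TRY→USD→DKK: 5.55 × 0.0329 × 5.62 = 1.02618
DKK→USD→TRY→DKK: 0.175 × 30.3 × 0.18 = 0.95445
DKK→TRY→BRL→DKK: 5.55 × 0.128 × 1.33 = 0.94483
DKK→USD→BRL→DKK: 0.175 × 3.9 × 1.33 = 0.90773
Maximum is DKK→TRY→USD→DKK at 1.0262; arbitrage exists.

1.0262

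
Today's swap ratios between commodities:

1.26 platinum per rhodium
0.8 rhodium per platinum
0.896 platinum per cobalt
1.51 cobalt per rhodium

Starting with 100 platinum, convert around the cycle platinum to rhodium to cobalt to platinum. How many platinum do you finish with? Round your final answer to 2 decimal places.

100 platinum × 0.8 = 80 rhodium
80 rhodium × 1.51 = 120.8 cobalt
120.8 cobalt × 0.896 = 108.2368 platinum

108.24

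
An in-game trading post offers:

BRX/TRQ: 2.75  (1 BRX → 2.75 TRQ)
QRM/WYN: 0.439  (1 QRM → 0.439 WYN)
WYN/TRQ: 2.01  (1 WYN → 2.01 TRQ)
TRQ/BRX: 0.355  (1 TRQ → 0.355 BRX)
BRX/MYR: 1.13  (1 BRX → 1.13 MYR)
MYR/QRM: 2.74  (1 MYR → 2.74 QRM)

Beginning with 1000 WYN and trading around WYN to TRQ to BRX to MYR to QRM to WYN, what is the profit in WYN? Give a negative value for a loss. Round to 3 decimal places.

-30.120

1000 WYN × 2.01 = 2010 TRQ
2010 TRQ × 0.355 = 713.55 BRX
713.55 BRX × 1.13 = 806.3115 MYR
806.3115 MYR × 2.74 = 2209.29351 QRM
2209.29351 QRM × 0.439 = 969.87985089 WYN
Net change: 969.87985089 − 1000 = -30.12014911 WYN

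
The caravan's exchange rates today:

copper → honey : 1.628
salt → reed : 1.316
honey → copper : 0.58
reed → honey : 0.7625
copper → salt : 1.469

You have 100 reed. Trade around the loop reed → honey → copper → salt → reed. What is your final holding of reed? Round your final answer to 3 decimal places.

85.496

100 reed × 0.7625 = 76.25 honey
76.25 honey × 0.58 = 44.225 copper
44.225 copper × 1.469 = 64.966525 salt
64.966525 salt × 1.316 = 85.4959469 reed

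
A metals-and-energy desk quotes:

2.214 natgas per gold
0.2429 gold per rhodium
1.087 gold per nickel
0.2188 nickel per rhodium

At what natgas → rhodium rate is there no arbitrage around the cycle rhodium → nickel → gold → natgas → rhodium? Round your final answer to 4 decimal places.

1.8991

Known legs of the cycle: 0.2188 × 1.087 × 2.214 = 0.5265680184
For no arbitrage the full-cycle product must be 1, so the missing rate is 1 / 0.5265680184 ≈ 1.899090.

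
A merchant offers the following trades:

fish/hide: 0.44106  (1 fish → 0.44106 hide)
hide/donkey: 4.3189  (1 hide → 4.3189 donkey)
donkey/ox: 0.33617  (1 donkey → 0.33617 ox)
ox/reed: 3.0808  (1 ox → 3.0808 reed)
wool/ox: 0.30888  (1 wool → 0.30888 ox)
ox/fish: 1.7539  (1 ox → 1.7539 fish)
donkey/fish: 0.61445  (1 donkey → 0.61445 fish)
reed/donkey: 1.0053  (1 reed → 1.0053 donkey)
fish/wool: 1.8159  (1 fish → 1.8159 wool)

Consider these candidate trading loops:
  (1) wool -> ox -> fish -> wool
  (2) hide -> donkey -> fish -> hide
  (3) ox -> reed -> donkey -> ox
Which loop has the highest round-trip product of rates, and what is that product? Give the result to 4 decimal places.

(1) 0.30888 × 1.7539 × 1.8159 = 0.98375
(2) 4.3189 × 0.61445 × 0.44106 = 1.17046
(3) 3.0808 × 1.0053 × 0.33617 = 1.04116
Highest is cycle (2) at 1.1705 (>1, arbitrage).

1.1705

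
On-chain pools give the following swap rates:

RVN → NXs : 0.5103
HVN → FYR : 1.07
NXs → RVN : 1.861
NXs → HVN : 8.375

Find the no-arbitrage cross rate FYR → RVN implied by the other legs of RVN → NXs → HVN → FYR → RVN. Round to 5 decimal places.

0.21868

Known legs of the cycle: 0.5103 × 8.375 × 1.07 = 4.572925875
For no arbitrage the full-cycle product must be 1, so the missing rate is 1 / 4.572925875 ≈ 0.2186784.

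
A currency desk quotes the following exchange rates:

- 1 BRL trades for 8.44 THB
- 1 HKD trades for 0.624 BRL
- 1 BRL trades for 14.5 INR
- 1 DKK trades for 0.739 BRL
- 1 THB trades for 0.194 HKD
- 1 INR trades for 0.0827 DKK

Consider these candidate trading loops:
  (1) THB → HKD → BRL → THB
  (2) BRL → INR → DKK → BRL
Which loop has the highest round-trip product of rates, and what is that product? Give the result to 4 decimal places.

(1) 0.194 × 0.624 × 8.44 = 1.02171
(2) 14.5 × 0.0827 × 0.739 = 0.88617
Highest is cycle (1) at 1.0217 (>1, arbitrage).

1.0217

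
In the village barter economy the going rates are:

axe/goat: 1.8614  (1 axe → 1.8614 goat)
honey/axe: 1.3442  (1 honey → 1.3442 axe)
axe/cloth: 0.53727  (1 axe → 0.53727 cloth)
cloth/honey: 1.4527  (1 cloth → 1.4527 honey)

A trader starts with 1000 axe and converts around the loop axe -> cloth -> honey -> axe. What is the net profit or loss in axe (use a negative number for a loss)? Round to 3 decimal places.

49.138

1000 axe × 0.53727 = 537.27 cloth
537.27 cloth × 1.4527 = 780.492129 honey
780.492129 honey × 1.3442 = 1049.1375198018 axe
Net change: 1049.1375198018 − 1000 = 49.1375198018 axe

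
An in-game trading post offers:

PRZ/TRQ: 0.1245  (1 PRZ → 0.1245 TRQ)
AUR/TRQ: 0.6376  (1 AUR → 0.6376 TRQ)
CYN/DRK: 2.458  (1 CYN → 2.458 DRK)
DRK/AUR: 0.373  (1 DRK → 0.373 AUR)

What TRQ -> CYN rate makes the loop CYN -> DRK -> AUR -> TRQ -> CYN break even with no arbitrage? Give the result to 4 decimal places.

Known legs of the cycle: 2.458 × 0.373 × 0.6376 = 0.5845733584
For no arbitrage the full-cycle product must be 1, so the missing rate is 1 / 0.5845733584 ≈ 1.710649.

1.7106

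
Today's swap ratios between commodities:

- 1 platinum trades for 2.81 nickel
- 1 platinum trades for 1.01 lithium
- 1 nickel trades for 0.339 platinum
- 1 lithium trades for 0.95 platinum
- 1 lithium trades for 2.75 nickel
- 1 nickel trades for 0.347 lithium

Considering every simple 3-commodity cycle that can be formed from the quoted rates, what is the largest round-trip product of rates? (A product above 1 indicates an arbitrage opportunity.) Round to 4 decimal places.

0.9416

lithium→nickel→platinum→lithium: 2.75 × 0.339 × 1.01 = 0.94157
lithium→platinum→nickel→lithium: 0.95 × 2.81 × 0.347 = 0.92632
Maximum is lithium→nickel→platinum→lithium at 0.9416; no arbitrage — every cycle loses value.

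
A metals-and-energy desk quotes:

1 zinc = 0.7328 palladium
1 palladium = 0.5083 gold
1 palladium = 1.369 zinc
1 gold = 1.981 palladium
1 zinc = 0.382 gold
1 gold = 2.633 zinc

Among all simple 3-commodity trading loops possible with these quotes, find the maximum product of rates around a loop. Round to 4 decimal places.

zinc→gold→palladium→zinc: 0.382 × 1.981 × 1.369 = 1.03598
zinc→palladium→gold→zinc: 0.7328 × 0.5083 × 2.633 = 0.98075
Maximum is zinc→gold→palladium→zinc at 1.0360; arbitrage exists.

1.0360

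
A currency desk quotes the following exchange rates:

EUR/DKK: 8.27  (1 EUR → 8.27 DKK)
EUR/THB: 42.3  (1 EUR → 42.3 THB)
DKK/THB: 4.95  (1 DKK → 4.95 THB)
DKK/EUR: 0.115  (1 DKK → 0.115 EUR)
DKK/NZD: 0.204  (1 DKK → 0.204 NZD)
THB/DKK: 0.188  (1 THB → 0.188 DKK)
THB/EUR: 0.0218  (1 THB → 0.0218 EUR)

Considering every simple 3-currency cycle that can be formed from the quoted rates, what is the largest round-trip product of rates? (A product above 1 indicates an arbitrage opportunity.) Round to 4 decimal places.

EUR→THB→DKK→EUR: 42.3 × 0.188 × 0.115 = 0.91453
EUR→DKK→THB→EUR: 8.27 × 4.95 × 0.0218 = 0.89242
Maximum is EUR→THB→DKK→EUR at 0.9145; no arbitrage — every cycle loses value.

0.9145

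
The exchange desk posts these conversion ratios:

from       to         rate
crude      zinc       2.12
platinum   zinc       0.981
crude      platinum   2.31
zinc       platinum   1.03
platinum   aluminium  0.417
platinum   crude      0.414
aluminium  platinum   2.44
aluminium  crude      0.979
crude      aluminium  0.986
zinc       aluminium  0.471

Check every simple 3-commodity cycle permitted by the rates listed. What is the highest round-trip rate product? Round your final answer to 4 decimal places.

1.1274

zinc→aluminium→platinum→zinc: 0.471 × 2.44 × 0.981 = 1.12740
crude→aluminium→platinum→crude: 0.986 × 2.44 × 0.414 = 0.99602
crude→zinc→aluminium→crude: 2.12 × 0.471 × 0.979 = 0.97755
crude→platinum→aluminium→crude: 2.31 × 0.417 × 0.979 = 0.94304
crude→zinc→platinum→crude: 2.12 × 1.03 × 0.414 = 0.90401
Maximum is zinc→aluminium→platinum→zinc at 1.1274; arbitrage exists.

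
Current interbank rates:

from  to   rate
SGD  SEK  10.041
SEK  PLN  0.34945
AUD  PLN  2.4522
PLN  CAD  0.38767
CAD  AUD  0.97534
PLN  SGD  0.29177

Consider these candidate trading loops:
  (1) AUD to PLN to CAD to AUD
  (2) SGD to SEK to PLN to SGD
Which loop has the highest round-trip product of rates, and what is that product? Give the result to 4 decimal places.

(1) 2.4522 × 0.38767 × 0.97534 = 0.92720
(2) 10.041 × 0.34945 × 0.29177 = 1.02377
Highest is cycle (2) at 1.0238 (>1, arbitrage).

1.0238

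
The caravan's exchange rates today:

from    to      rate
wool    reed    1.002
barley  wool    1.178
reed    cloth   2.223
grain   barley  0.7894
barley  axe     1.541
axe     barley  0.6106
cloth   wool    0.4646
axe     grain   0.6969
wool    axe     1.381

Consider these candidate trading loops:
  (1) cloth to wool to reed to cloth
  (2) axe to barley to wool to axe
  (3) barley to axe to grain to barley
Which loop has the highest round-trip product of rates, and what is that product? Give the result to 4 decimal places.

1.0349

(1) 0.4646 × 1.002 × 2.223 = 1.03487
(2) 0.6106 × 1.178 × 1.381 = 0.99334
(3) 1.541 × 0.6969 × 0.7894 = 0.84775
Highest is cycle (1) at 1.0349 (>1, arbitrage).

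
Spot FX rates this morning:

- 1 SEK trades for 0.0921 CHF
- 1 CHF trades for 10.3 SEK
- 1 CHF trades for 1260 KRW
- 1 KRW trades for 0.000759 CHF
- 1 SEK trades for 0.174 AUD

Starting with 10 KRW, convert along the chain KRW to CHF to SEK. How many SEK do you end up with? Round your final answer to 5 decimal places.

10 KRW × 0.000759 = 0.00759 CHF
0.00759 CHF × 10.3 = 0.078177 SEK

0.07818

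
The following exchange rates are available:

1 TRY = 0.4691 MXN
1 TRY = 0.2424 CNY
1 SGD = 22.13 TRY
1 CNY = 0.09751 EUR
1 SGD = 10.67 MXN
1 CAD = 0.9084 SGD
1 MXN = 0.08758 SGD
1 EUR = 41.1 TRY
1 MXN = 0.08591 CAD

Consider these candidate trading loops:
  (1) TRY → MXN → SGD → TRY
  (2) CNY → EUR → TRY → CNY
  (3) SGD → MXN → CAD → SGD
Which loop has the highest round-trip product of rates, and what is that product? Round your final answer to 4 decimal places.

(1) 0.4691 × 0.08758 × 22.13 = 0.90918
(2) 0.09751 × 41.1 × 0.2424 = 0.97146
(3) 10.67 × 0.08591 × 0.9084 = 0.83269
Highest is cycle (2) at 0.9715 (≤1, no arbitrage).

0.9715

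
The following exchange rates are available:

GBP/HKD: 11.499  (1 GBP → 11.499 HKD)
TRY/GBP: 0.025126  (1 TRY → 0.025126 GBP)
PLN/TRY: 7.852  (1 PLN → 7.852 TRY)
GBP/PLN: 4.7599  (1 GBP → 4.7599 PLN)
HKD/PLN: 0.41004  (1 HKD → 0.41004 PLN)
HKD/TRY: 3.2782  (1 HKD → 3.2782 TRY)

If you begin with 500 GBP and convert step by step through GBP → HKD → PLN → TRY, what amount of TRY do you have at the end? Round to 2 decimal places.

500 GBP × 11.499 = 5749.5 HKD
5749.5 HKD × 0.41004 = 2357.52498 PLN
2357.52498 PLN × 7.852 = 18511.28614296 TRY

18511.29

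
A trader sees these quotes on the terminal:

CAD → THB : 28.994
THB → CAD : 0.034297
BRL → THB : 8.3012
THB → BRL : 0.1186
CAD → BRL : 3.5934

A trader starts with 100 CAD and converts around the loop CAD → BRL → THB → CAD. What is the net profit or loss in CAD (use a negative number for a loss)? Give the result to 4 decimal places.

100 CAD × 3.5934 = 359.34 BRL
359.34 BRL × 8.3012 = 2982.953208 THB
2982.953208 THB × 0.034297 = 102.306346174776 CAD
Net change: 102.306346174776 − 100 = 2.306346174776 CAD

2.3063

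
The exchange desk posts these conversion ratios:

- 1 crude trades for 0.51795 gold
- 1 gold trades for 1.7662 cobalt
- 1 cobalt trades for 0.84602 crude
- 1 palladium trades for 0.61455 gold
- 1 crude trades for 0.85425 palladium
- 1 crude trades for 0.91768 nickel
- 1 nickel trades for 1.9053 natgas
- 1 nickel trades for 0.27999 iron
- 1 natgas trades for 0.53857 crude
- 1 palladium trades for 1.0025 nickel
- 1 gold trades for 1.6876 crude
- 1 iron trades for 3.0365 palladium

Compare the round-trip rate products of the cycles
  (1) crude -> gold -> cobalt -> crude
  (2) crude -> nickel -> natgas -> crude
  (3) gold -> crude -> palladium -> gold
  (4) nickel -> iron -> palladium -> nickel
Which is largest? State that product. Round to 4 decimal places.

0.9417

(1) 0.51795 × 1.7662 × 0.84602 = 0.77394
(2) 0.91768 × 1.9053 × 0.53857 = 0.94167
(3) 1.6876 × 0.85425 × 0.61455 = 0.88596
(4) 0.27999 × 3.0365 × 1.0025 = 0.85232
Highest is cycle (2) at 0.9417 (≤1, no arbitrage).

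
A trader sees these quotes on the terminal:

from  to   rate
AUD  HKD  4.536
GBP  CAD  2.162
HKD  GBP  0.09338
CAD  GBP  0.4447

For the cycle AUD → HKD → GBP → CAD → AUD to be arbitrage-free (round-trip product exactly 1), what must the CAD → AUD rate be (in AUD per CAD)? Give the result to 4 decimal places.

1.0920

Known legs of the cycle: 4.536 × 0.09338 × 2.162 = 0.91576197216
For no arbitrage the full-cycle product must be 1, so the missing rate is 1 / 0.91576197216 ≈ 1.091987.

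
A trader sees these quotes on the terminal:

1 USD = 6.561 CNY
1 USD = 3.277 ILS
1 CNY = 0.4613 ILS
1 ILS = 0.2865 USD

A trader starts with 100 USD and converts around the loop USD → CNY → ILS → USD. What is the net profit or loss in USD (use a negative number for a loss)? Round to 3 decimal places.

100 USD × 6.561 = 656.1 CNY
656.1 CNY × 0.4613 = 302.65893 ILS
302.65893 ILS × 0.2865 = 86.711783445 USD
Net change: 86.711783445 − 100 = -13.288216555 USD

-13.288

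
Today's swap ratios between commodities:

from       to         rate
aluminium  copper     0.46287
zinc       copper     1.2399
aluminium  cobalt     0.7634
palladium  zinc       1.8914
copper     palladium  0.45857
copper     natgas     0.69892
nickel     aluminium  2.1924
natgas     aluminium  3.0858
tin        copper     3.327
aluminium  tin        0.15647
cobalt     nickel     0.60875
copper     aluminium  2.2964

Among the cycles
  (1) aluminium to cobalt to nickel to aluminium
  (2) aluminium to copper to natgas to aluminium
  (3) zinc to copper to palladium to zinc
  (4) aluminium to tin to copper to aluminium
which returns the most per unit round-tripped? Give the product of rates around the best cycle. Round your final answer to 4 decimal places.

(1) 0.7634 × 0.60875 × 2.1924 = 1.01885
(2) 0.46287 × 0.69892 × 3.0858 = 0.99828
(3) 1.2399 × 0.45857 × 1.8914 = 1.07541
(4) 0.15647 × 3.327 × 2.2964 = 1.19545
Highest is cycle (4) at 1.1955 (>1, arbitrage).

1.1955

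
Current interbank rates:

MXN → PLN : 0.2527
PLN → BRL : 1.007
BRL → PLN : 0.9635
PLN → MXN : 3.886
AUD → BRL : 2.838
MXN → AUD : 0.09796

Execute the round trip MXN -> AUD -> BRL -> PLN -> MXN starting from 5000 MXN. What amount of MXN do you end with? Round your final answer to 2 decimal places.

5204.58

5000 MXN × 0.09796 = 489.8 AUD
489.8 AUD × 2.838 = 1390.0524 BRL
1390.0524 BRL × 0.9635 = 1339.3154874 PLN
1339.3154874 PLN × 3.886 = 5204.5799840364 MXN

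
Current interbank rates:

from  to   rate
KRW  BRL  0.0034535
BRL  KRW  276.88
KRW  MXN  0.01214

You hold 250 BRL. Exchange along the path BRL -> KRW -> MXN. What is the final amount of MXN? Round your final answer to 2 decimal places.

250 BRL × 276.88 = 69220 KRW
69220 KRW × 0.01214 = 840.3308 MXN

840.33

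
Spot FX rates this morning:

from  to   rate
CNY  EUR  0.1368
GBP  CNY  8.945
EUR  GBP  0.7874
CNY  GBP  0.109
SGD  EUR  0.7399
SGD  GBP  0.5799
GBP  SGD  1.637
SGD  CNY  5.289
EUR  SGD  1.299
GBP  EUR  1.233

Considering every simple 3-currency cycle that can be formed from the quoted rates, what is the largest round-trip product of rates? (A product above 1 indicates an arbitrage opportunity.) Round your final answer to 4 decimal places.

0.9635

EUR→GBP→CNY→EUR: 0.7874 × 8.945 × 0.1368 = 0.96352
EUR→GBP→SGD→EUR: 0.7874 × 1.637 × 0.7399 = 0.95371
GBP→SGD→CNY→GBP: 1.637 × 5.289 × 0.109 = 0.94373
EUR→SGD→CNY→EUR: 1.299 × 5.289 × 0.1368 = 0.93987
EUR→SGD→GBP→EUR: 1.299 × 0.5799 × 1.233 = 0.92881
Maximum is EUR→GBP→CNY→EUR at 0.9635; no arbitrage — every cycle loses value.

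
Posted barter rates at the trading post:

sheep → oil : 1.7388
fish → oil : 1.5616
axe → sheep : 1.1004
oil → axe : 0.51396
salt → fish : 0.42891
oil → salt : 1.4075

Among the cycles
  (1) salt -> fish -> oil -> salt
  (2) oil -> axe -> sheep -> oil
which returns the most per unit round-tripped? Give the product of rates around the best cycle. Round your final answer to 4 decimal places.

(1) 0.42891 × 1.5616 × 1.4075 = 0.94272
(2) 0.51396 × 1.1004 × 1.7388 = 0.98340
Highest is cycle (2) at 0.9834 (≤1, no arbitrage).

0.9834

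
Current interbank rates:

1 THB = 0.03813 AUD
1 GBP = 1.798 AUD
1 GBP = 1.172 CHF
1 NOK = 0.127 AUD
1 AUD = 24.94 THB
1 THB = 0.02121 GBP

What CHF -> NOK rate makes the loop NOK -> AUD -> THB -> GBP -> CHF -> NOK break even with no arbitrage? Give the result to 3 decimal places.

Known legs of the cycle: 0.127 × 24.94 × 0.02121 × 1.172 = 0.0787351121256
For no arbitrage the full-cycle product must be 1, so the missing rate is 1 / 0.0787351121256 ≈ 12.70081.

12.701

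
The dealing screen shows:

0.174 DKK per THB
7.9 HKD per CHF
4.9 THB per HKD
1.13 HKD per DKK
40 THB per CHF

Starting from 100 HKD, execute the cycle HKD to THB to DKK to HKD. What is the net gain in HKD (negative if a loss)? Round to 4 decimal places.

-3.6562

100 HKD × 4.9 = 490 THB
490 THB × 0.174 = 85.26 DKK
85.26 DKK × 1.13 = 96.3438 HKD
Net change: 96.3438 − 100 = -3.6562 HKD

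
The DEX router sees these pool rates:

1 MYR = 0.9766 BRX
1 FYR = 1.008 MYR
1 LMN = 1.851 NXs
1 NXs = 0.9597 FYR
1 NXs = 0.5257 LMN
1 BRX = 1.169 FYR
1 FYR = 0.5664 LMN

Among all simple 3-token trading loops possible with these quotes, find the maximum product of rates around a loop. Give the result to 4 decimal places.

BRX→FYR→MYR→BRX: 1.169 × 1.008 × 0.9766 = 1.15078
FYR→LMN→NXs→FYR: 0.5664 × 1.851 × 0.9597 = 1.00616
Maximum is BRX→FYR→MYR→BRX at 1.1508; arbitrage exists.

1.1508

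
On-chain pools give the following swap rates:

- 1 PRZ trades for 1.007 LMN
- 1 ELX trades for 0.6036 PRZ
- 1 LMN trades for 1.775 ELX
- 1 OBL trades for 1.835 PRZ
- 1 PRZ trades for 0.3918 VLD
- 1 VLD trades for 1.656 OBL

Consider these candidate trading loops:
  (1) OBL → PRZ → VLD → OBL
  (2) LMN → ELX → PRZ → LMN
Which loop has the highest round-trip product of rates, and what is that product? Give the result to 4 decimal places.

(1) 1.835 × 0.3918 × 1.656 = 1.19059
(2) 1.775 × 0.6036 × 1.007 = 1.07889
Highest is cycle (1) at 1.1906 (>1, arbitrage).

1.1906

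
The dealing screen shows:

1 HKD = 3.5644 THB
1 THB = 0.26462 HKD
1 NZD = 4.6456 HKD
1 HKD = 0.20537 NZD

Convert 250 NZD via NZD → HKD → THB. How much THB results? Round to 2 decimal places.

4139.69

250 NZD × 4.6456 = 1161.4 HKD
1161.4 HKD × 3.5644 = 4139.69416 THB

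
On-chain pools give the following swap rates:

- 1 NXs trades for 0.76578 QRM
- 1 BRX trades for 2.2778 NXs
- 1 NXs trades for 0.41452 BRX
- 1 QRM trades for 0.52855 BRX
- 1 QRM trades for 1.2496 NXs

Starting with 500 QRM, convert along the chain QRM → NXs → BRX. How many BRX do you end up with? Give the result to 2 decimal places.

258.99

500 QRM × 1.2496 = 624.8 NXs
624.8 NXs × 0.41452 = 258.992096 BRX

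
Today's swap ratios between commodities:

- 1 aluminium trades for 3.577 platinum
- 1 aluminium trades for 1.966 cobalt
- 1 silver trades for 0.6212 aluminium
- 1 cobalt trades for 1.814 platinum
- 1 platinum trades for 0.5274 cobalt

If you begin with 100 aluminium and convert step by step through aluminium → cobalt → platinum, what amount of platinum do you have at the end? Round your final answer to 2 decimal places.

356.63

100 aluminium × 1.966 = 196.6 cobalt
196.6 cobalt × 1.814 = 356.6324 platinum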